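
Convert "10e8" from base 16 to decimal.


Input: "10e8" in base 16
Positional expansion:
  Digit '1' (value 1) x 16^3 = 4096
  Digit '0' (value 0) x 16^2 = 0
  Digit 'e' (value 14) x 16^1 = 224
  Digit '8' (value 8) x 16^0 = 8
Sum = 4328

4328


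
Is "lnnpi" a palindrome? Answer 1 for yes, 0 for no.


Input: lnnpi
Reversed: ipnnl
  Compare pos 0 ('l') with pos 4 ('i'): MISMATCH
  Compare pos 1 ('n') with pos 3 ('p'): MISMATCH
Result: not a palindrome

0


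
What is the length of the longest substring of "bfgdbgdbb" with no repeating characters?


Input: "bfgdbgdbb"
Sliding window (track last position of each char):
  Position 0 ('b'): window [0,0] length 1 -- new best
  Position 1 ('f'): window [0,1] length 2 -- new best
  Position 2 ('g'): window [0,2] length 3 -- new best
  Position 3 ('d'): window [0,3] length 4 -- new best
  Position 4 ('b'): repeat (last at 0), move window start to 1
  Position 4 ('b'): window [1,4] length 4
  Position 5 ('g'): repeat (last at 2), move window start to 3
  Position 5 ('g'): window [3,5] length 3
  Position 6 ('d'): repeat (last at 3), move window start to 4
  Position 6 ('d'): window [4,6] length 3
  Position 7 ('b'): repeat (last at 4), move window start to 5
  Position 7 ('b'): window [5,7] length 3
  Position 8 ('b'): repeat (last at 7), move window start to 8
  Position 8 ('b'): window [8,8] length 1
Longest substring with no repeats: "bfgd" with length 4

4


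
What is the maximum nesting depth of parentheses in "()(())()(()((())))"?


Input: "()(())()(()((())))"
Tracking depth:
  Position 0 '(': depth becomes 1
  Position 1 ')': depth becomes 0
  Position 2 '(': depth becomes 1
  Position 3 '(': depth becomes 2
  Position 4 ')': depth becomes 1
  Position 5 ')': depth becomes 0
  Position 6 '(': depth becomes 1
  Position 7 ')': depth becomes 0
  Position 8 '(': depth becomes 1
  Position 9 '(': depth becomes 2
  Position 10 ')': depth becomes 1
  Position 11 '(': depth becomes 2
  Position 12 '(': depth becomes 3
  Position 13 '(': depth becomes 4
  Position 14 ')': depth becomes 3
  Position 15 ')': depth becomes 2
  Position 16 ')': depth becomes 1
  Position 17 ')': depth becomes 0
Maximum depth reached: 4

4


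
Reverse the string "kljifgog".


Input: kljifgog
Reading characters right to left:
  Position 7: 'g'
  Position 6: 'o'
  Position 5: 'g'
  Position 4: 'f'
  Position 3: 'i'
  Position 2: 'j'
  Position 1: 'l'
  Position 0: 'k'
Reversed: gogfijlk

gogfijlk


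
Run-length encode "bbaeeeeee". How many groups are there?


Input: bbaeeeeee
Scanning for consecutive runs:
  Group 1: 'b' x 2 (positions 0-1)
  Group 2: 'a' x 1 (positions 2-2)
  Group 3: 'e' x 6 (positions 3-8)
Total groups: 3

3


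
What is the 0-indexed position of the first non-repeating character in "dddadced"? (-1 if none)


Input: dddadced
Character frequencies:
  'a': 1
  'c': 1
  'd': 5
  'e': 1
Scanning left to right for freq == 1:
  Position 0 ('d'): freq=5, skip
  Position 1 ('d'): freq=5, skip
  Position 2 ('d'): freq=5, skip
  Position 3 ('a'): unique! => answer = 3

3


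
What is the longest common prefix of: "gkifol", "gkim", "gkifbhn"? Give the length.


Words: gkifol, gkim, gkifbhn
  Position 0: all 'g' => match
  Position 1: all 'k' => match
  Position 2: all 'i' => match
  Position 3: ('f', 'm', 'f') => mismatch, stop
LCP = "gki" (length 3)

3


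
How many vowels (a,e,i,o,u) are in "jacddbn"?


Input: jacddbn
Checking each character:
  'j' at position 0: consonant
  'a' at position 1: vowel (running total: 1)
  'c' at position 2: consonant
  'd' at position 3: consonant
  'd' at position 4: consonant
  'b' at position 5: consonant
  'n' at position 6: consonant
Total vowels: 1

1


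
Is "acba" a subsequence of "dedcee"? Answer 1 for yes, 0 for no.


Check if "acba" is a subsequence of "dedcee"
Greedy scan:
  Position 0 ('d'): no match needed
  Position 1 ('e'): no match needed
  Position 2 ('d'): no match needed
  Position 3 ('c'): no match needed
  Position 4 ('e'): no match needed
  Position 5 ('e'): no match needed
Only matched 0/4 characters => not a subsequence

0


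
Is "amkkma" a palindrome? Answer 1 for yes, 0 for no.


Input: amkkma
Reversed: amkkma
  Compare pos 0 ('a') with pos 5 ('a'): match
  Compare pos 1 ('m') with pos 4 ('m'): match
  Compare pos 2 ('k') with pos 3 ('k'): match
Result: palindrome

1


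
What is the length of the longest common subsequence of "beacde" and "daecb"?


LCS of "beacde" and "daecb"
DP table:
           d    a    e    c    b
      0    0    0    0    0    0
  b   0    0    0    0    0    1
  e   0    0    0    1    1    1
  a   0    0    1    1    1    1
  c   0    0    1    1    2    2
  d   0    1    1    1    2    2
  e   0    1    1    2    2    2
LCS length = dp[6][5] = 2

2


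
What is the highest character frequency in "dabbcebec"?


Input: dabbcebec
Character counts:
  'a': 1
  'b': 3
  'c': 2
  'd': 1
  'e': 2
Maximum frequency: 3

3


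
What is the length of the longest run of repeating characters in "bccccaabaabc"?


Input: "bccccaabaabc"
Scanning for longest run:
  Position 1 ('c'): new char, reset run to 1
  Position 2 ('c'): continues run of 'c', length=2
  Position 3 ('c'): continues run of 'c', length=3
  Position 4 ('c'): continues run of 'c', length=4
  Position 5 ('a'): new char, reset run to 1
  Position 6 ('a'): continues run of 'a', length=2
  Position 7 ('b'): new char, reset run to 1
  Position 8 ('a'): new char, reset run to 1
  Position 9 ('a'): continues run of 'a', length=2
  Position 10 ('b'): new char, reset run to 1
  Position 11 ('c'): new char, reset run to 1
Longest run: 'c' with length 4

4


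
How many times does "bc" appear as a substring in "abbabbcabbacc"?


Searching for "bc" in "abbabbcabbacc"
Scanning each position:
  Position 0: "ab" => no
  Position 1: "bb" => no
  Position 2: "ba" => no
  Position 3: "ab" => no
  Position 4: "bb" => no
  Position 5: "bc" => MATCH
  Position 6: "ca" => no
  Position 7: "ab" => no
  Position 8: "bb" => no
  Position 9: "ba" => no
  Position 10: "ac" => no
  Position 11: "cc" => no
Total occurrences: 1

1


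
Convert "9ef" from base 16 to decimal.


Input: "9ef" in base 16
Positional expansion:
  Digit '9' (value 9) x 16^2 = 2304
  Digit 'e' (value 14) x 16^1 = 224
  Digit 'f' (value 15) x 16^0 = 15
Sum = 2543

2543


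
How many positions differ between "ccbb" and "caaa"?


Comparing "ccbb" and "caaa" position by position:
  Position 0: 'c' vs 'c' => same
  Position 1: 'c' vs 'a' => DIFFER
  Position 2: 'b' vs 'a' => DIFFER
  Position 3: 'b' vs 'a' => DIFFER
Positions that differ: 3

3


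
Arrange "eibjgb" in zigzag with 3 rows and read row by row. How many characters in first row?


Zigzag "eibjgb" into 3 rows:
Placing characters:
  'e' => row 0
  'i' => row 1
  'b' => row 2
  'j' => row 1
  'g' => row 0
  'b' => row 1
Rows:
  Row 0: "eg"
  Row 1: "ijb"
  Row 2: "b"
First row length: 2

2


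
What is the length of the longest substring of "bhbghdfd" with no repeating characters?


Input: "bhbghdfd"
Sliding window (track last position of each char):
  Position 0 ('b'): window [0,0] length 1 -- new best
  Position 1 ('h'): window [0,1] length 2 -- new best
  Position 2 ('b'): repeat (last at 0), move window start to 1
  Position 2 ('b'): window [1,2] length 2
  Position 3 ('g'): window [1,3] length 3 -- new best
  Position 4 ('h'): repeat (last at 1), move window start to 2
  Position 4 ('h'): window [2,4] length 3
  Position 5 ('d'): window [2,5] length 4 -- new best
  Position 6 ('f'): window [2,6] length 5 -- new best
  Position 7 ('d'): repeat (last at 5), move window start to 6
  Position 7 ('d'): window [6,7] length 2
Longest substring with no repeats: "bghdf" with length 5

5


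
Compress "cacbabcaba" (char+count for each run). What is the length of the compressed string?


Input: cacbabcaba
Runs:
  'c' x 1 => "c1"
  'a' x 1 => "a1"
  'c' x 1 => "c1"
  'b' x 1 => "b1"
  'a' x 1 => "a1"
  'b' x 1 => "b1"
  'c' x 1 => "c1"
  'a' x 1 => "a1"
  'b' x 1 => "b1"
  'a' x 1 => "a1"
Compressed: "c1a1c1b1a1b1c1a1b1a1"
Compressed length: 20

20


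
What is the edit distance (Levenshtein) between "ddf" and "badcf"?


Computing edit distance: "ddf" -> "badcf"
DP table:
           b    a    d    c    f
      0    1    2    3    4    5
  d   1    1    2    2    3    4
  d   2    2    2    2    3    4
  f   3    3    3    3    3    3
Edit distance = dp[3][5] = 3

3


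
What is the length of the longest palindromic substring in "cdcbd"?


Input: "cdcbd"
Checking substrings for palindromes:
  [0:3] "cdc" (len 3) => palindrome
Longest palindromic substring: "cdc" with length 3

3


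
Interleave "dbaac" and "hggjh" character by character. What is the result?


Interleaving "dbaac" and "hggjh":
  Position 0: 'd' from first, 'h' from second => "dh"
  Position 1: 'b' from first, 'g' from second => "bg"
  Position 2: 'a' from first, 'g' from second => "ag"
  Position 3: 'a' from first, 'j' from second => "aj"
  Position 4: 'c' from first, 'h' from second => "ch"
Result: dhbgagajch

dhbgagajch


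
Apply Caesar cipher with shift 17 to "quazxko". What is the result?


Caesar cipher: shift "quazxko" by 17
  'q' (pos 16) + 17 = pos 7 = 'h'
  'u' (pos 20) + 17 = pos 11 = 'l'
  'a' (pos 0) + 17 = pos 17 = 'r'
  'z' (pos 25) + 17 = pos 16 = 'q'
  'x' (pos 23) + 17 = pos 14 = 'o'
  'k' (pos 10) + 17 = pos 1 = 'b'
  'o' (pos 14) + 17 = pos 5 = 'f'
Result: hlrqobf

hlrqobf


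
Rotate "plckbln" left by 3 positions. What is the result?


Input: "plckbln", rotate left by 3
First 3 characters: "plc"
Remaining characters: "kbln"
Concatenate remaining + first: "kbln" + "plc" = "kblnplc"

kblnplc


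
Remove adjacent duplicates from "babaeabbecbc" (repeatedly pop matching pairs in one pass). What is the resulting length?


Input: babaeabbecbc
Stack-based adjacent duplicate removal:
  Read 'b': push. Stack: b
  Read 'a': push. Stack: ba
  Read 'b': push. Stack: bab
  Read 'a': push. Stack: baba
  Read 'e': push. Stack: babae
  Read 'a': push. Stack: babaea
  Read 'b': push. Stack: babaeab
  Read 'b': matches stack top 'b' => pop. Stack: babaea
  Read 'e': push. Stack: babaeae
  Read 'c': push. Stack: babaeaec
  Read 'b': push. Stack: babaeaecb
  Read 'c': push. Stack: babaeaecbc
Final stack: "babaeaecbc" (length 10)

10


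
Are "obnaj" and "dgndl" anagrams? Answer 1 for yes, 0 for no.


Strings: "obnaj", "dgndl"
Sorted first:  abjno
Sorted second: ddgln
Differ at position 0: 'a' vs 'd' => not anagrams

0


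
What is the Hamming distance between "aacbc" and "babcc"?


Comparing "aacbc" and "babcc" position by position:
  Position 0: 'a' vs 'b' => differ
  Position 1: 'a' vs 'a' => same
  Position 2: 'c' vs 'b' => differ
  Position 3: 'b' vs 'c' => differ
  Position 4: 'c' vs 'c' => same
Total differences (Hamming distance): 3

3


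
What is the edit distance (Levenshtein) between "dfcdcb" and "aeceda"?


Computing edit distance: "dfcdcb" -> "aeceda"
DP table:
           a    e    c    e    d    a
      0    1    2    3    4    5    6
  d   1    1    2    3    4    4    5
  f   2    2    2    3    4    5    5
  c   3    3    3    2    3    4    5
  d   4    4    4    3    3    3    4
  c   5    5    5    4    4    4    4
  b   6    6    6    5    5    5    5
Edit distance = dp[6][6] = 5

5


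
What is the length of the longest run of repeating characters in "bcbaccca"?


Input: "bcbaccca"
Scanning for longest run:
  Position 1 ('c'): new char, reset run to 1
  Position 2 ('b'): new char, reset run to 1
  Position 3 ('a'): new char, reset run to 1
  Position 4 ('c'): new char, reset run to 1
  Position 5 ('c'): continues run of 'c', length=2
  Position 6 ('c'): continues run of 'c', length=3
  Position 7 ('a'): new char, reset run to 1
Longest run: 'c' with length 3

3


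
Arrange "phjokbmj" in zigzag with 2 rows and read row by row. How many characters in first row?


Zigzag "phjokbmj" into 2 rows:
Placing characters:
  'p' => row 0
  'h' => row 1
  'j' => row 0
  'o' => row 1
  'k' => row 0
  'b' => row 1
  'm' => row 0
  'j' => row 1
Rows:
  Row 0: "pjkm"
  Row 1: "hobj"
First row length: 4

4


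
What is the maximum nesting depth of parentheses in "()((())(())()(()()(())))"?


Input: "()((())(())()(()()(())))"
Tracking depth:
  Position 0 '(': depth becomes 1
  Position 1 ')': depth becomes 0
  Position 2 '(': depth becomes 1
  Position 3 '(': depth becomes 2
  Position 4 '(': depth becomes 3
  Position 5 ')': depth becomes 2
  Position 6 ')': depth becomes 1
  Position 7 '(': depth becomes 2
  Position 8 '(': depth becomes 3
  Position 9 ')': depth becomes 2
  Position 10 ')': depth becomes 1
  Position 11 '(': depth becomes 2
  Position 12 ')': depth becomes 1
  Position 13 '(': depth becomes 2
  Position 14 '(': depth becomes 3
  Position 15 ')': depth becomes 2
  Position 16 '(': depth becomes 3
  Position 17 ')': depth becomes 2
  Position 18 '(': depth becomes 3
  Position 19 '(': depth becomes 4
  Position 20 ')': depth becomes 3
  Position 21 ')': depth becomes 2
  Position 22 ')': depth becomes 1
  Position 23 ')': depth becomes 0
Maximum depth reached: 4

4


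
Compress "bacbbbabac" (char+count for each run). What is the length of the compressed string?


Input: bacbbbabac
Runs:
  'b' x 1 => "b1"
  'a' x 1 => "a1"
  'c' x 1 => "c1"
  'b' x 3 => "b3"
  'a' x 1 => "a1"
  'b' x 1 => "b1"
  'a' x 1 => "a1"
  'c' x 1 => "c1"
Compressed: "b1a1c1b3a1b1a1c1"
Compressed length: 16

16


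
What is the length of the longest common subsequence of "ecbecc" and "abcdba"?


LCS of "ecbecc" and "abcdba"
DP table:
           a    b    c    d    b    a
      0    0    0    0    0    0    0
  e   0    0    0    0    0    0    0
  c   0    0    0    1    1    1    1
  b   0    0    1    1    1    2    2
  e   0    0    1    1    1    2    2
  c   0    0    1    2    2    2    2
  c   0    0    1    2    2    2    2
LCS length = dp[6][6] = 2

2


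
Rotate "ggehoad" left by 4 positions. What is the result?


Input: "ggehoad", rotate left by 4
First 4 characters: "ggeh"
Remaining characters: "oad"
Concatenate remaining + first: "oad" + "ggeh" = "oadggeh"

oadggeh


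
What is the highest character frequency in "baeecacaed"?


Input: baeecacaed
Character counts:
  'a': 3
  'b': 1
  'c': 2
  'd': 1
  'e': 3
Maximum frequency: 3

3


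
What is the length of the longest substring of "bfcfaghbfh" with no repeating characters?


Input: "bfcfaghbfh"
Sliding window (track last position of each char):
  Position 0 ('b'): window [0,0] length 1 -- new best
  Position 1 ('f'): window [0,1] length 2 -- new best
  Position 2 ('c'): window [0,2] length 3 -- new best
  Position 3 ('f'): repeat (last at 1), move window start to 2
  Position 3 ('f'): window [2,3] length 2
  Position 4 ('a'): window [2,4] length 3
  Position 5 ('g'): window [2,5] length 4 -- new best
  Position 6 ('h'): window [2,6] length 5 -- new best
  Position 7 ('b'): window [2,7] length 6 -- new best
  Position 8 ('f'): repeat (last at 3), move window start to 4
  Position 8 ('f'): window [4,8] length 5
  Position 9 ('h'): repeat (last at 6), move window start to 7
  Position 9 ('h'): window [7,9] length 3
Longest substring with no repeats: "cfaghb" with length 6

6


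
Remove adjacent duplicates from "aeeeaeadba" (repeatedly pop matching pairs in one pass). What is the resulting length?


Input: aeeeaeadba
Stack-based adjacent duplicate removal:
  Read 'a': push. Stack: a
  Read 'e': push. Stack: ae
  Read 'e': matches stack top 'e' => pop. Stack: a
  Read 'e': push. Stack: ae
  Read 'a': push. Stack: aea
  Read 'e': push. Stack: aeae
  Read 'a': push. Stack: aeaea
  Read 'd': push. Stack: aeaead
  Read 'b': push. Stack: aeaeadb
  Read 'a': push. Stack: aeaeadba
Final stack: "aeaeadba" (length 8)

8


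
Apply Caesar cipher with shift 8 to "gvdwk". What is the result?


Caesar cipher: shift "gvdwk" by 8
  'g' (pos 6) + 8 = pos 14 = 'o'
  'v' (pos 21) + 8 = pos 3 = 'd'
  'd' (pos 3) + 8 = pos 11 = 'l'
  'w' (pos 22) + 8 = pos 4 = 'e'
  'k' (pos 10) + 8 = pos 18 = 's'
Result: odles

odles


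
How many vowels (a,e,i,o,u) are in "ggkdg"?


Input: ggkdg
Checking each character:
  'g' at position 0: consonant
  'g' at position 1: consonant
  'k' at position 2: consonant
  'd' at position 3: consonant
  'g' at position 4: consonant
Total vowels: 0

0


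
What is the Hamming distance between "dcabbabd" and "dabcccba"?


Comparing "dcabbabd" and "dabcccba" position by position:
  Position 0: 'd' vs 'd' => same
  Position 1: 'c' vs 'a' => differ
  Position 2: 'a' vs 'b' => differ
  Position 3: 'b' vs 'c' => differ
  Position 4: 'b' vs 'c' => differ
  Position 5: 'a' vs 'c' => differ
  Position 6: 'b' vs 'b' => same
  Position 7: 'd' vs 'a' => differ
Total differences (Hamming distance): 6

6


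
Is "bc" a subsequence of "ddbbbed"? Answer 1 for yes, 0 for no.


Check if "bc" is a subsequence of "ddbbbed"
Greedy scan:
  Position 0 ('d'): no match needed
  Position 1 ('d'): no match needed
  Position 2 ('b'): matches sub[0] = 'b'
  Position 3 ('b'): no match needed
  Position 4 ('b'): no match needed
  Position 5 ('e'): no match needed
  Position 6 ('d'): no match needed
Only matched 1/2 characters => not a subsequence

0


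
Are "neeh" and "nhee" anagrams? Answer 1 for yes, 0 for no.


Strings: "neeh", "nhee"
Sorted first:  eehn
Sorted second: eehn
Sorted forms match => anagrams

1


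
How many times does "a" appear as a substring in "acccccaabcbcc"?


Searching for "a" in "acccccaabcbcc"
Scanning each position:
  Position 0: "a" => MATCH
  Position 1: "c" => no
  Position 2: "c" => no
  Position 3: "c" => no
  Position 4: "c" => no
  Position 5: "c" => no
  Position 6: "a" => MATCH
  Position 7: "a" => MATCH
  Position 8: "b" => no
  Position 9: "c" => no
  Position 10: "b" => no
  Position 11: "c" => no
  Position 12: "c" => no
Total occurrences: 3

3


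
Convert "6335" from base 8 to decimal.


Input: "6335" in base 8
Positional expansion:
  Digit '6' (value 6) x 8^3 = 3072
  Digit '3' (value 3) x 8^2 = 192
  Digit '3' (value 3) x 8^1 = 24
  Digit '5' (value 5) x 8^0 = 5
Sum = 3293

3293


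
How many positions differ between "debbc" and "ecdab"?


Comparing "debbc" and "ecdab" position by position:
  Position 0: 'd' vs 'e' => DIFFER
  Position 1: 'e' vs 'c' => DIFFER
  Position 2: 'b' vs 'd' => DIFFER
  Position 3: 'b' vs 'a' => DIFFER
  Position 4: 'c' vs 'b' => DIFFER
Positions that differ: 5

5


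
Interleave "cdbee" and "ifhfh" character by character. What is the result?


Interleaving "cdbee" and "ifhfh":
  Position 0: 'c' from first, 'i' from second => "ci"
  Position 1: 'd' from first, 'f' from second => "df"
  Position 2: 'b' from first, 'h' from second => "bh"
  Position 3: 'e' from first, 'f' from second => "ef"
  Position 4: 'e' from first, 'h' from second => "eh"
Result: cidfbhefeh

cidfbhefeh


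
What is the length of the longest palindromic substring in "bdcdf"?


Input: "bdcdf"
Checking substrings for palindromes:
  [1:4] "dcd" (len 3) => palindrome
Longest palindromic substring: "dcd" with length 3

3


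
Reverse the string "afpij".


Input: afpij
Reading characters right to left:
  Position 4: 'j'
  Position 3: 'i'
  Position 2: 'p'
  Position 1: 'f'
  Position 0: 'a'
Reversed: jipfa

jipfa


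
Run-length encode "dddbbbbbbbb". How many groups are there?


Input: dddbbbbbbbb
Scanning for consecutive runs:
  Group 1: 'd' x 3 (positions 0-2)
  Group 2: 'b' x 8 (positions 3-10)
Total groups: 2

2


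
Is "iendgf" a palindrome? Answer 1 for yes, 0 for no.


Input: iendgf
Reversed: fgdnei
  Compare pos 0 ('i') with pos 5 ('f'): MISMATCH
  Compare pos 1 ('e') with pos 4 ('g'): MISMATCH
  Compare pos 2 ('n') with pos 3 ('d'): MISMATCH
Result: not a palindrome

0


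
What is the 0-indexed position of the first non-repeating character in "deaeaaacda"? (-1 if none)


Input: deaeaaacda
Character frequencies:
  'a': 5
  'c': 1
  'd': 2
  'e': 2
Scanning left to right for freq == 1:
  Position 0 ('d'): freq=2, skip
  Position 1 ('e'): freq=2, skip
  Position 2 ('a'): freq=5, skip
  Position 3 ('e'): freq=2, skip
  Position 4 ('a'): freq=5, skip
  Position 5 ('a'): freq=5, skip
  Position 6 ('a'): freq=5, skip
  Position 7 ('c'): unique! => answer = 7

7


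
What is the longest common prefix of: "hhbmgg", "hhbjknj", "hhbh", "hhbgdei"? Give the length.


Words: hhbmgg, hhbjknj, hhbh, hhbgdei
  Position 0: all 'h' => match
  Position 1: all 'h' => match
  Position 2: all 'b' => match
  Position 3: ('m', 'j', 'h', 'g') => mismatch, stop
LCP = "hhb" (length 3)

3


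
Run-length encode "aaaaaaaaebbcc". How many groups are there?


Input: aaaaaaaaebbcc
Scanning for consecutive runs:
  Group 1: 'a' x 8 (positions 0-7)
  Group 2: 'e' x 1 (positions 8-8)
  Group 3: 'b' x 2 (positions 9-10)
  Group 4: 'c' x 2 (positions 11-12)
Total groups: 4

4


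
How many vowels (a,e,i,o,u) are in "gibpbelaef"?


Input: gibpbelaef
Checking each character:
  'g' at position 0: consonant
  'i' at position 1: vowel (running total: 1)
  'b' at position 2: consonant
  'p' at position 3: consonant
  'b' at position 4: consonant
  'e' at position 5: vowel (running total: 2)
  'l' at position 6: consonant
  'a' at position 7: vowel (running total: 3)
  'e' at position 8: vowel (running total: 4)
  'f' at position 9: consonant
Total vowels: 4

4


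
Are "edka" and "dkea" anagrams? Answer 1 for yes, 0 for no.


Strings: "edka", "dkea"
Sorted first:  adek
Sorted second: adek
Sorted forms match => anagrams

1


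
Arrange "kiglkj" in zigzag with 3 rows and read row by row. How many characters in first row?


Zigzag "kiglkj" into 3 rows:
Placing characters:
  'k' => row 0
  'i' => row 1
  'g' => row 2
  'l' => row 1
  'k' => row 0
  'j' => row 1
Rows:
  Row 0: "kk"
  Row 1: "ilj"
  Row 2: "g"
First row length: 2

2


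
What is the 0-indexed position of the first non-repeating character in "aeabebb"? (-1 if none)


Input: aeabebb
Character frequencies:
  'a': 2
  'b': 3
  'e': 2
Scanning left to right for freq == 1:
  Position 0 ('a'): freq=2, skip
  Position 1 ('e'): freq=2, skip
  Position 2 ('a'): freq=2, skip
  Position 3 ('b'): freq=3, skip
  Position 4 ('e'): freq=2, skip
  Position 5 ('b'): freq=3, skip
  Position 6 ('b'): freq=3, skip
  No unique character found => answer = -1

-1


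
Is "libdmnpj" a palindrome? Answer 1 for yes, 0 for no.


Input: libdmnpj
Reversed: jpnmdbil
  Compare pos 0 ('l') with pos 7 ('j'): MISMATCH
  Compare pos 1 ('i') with pos 6 ('p'): MISMATCH
  Compare pos 2 ('b') with pos 5 ('n'): MISMATCH
  Compare pos 3 ('d') with pos 4 ('m'): MISMATCH
Result: not a palindrome

0


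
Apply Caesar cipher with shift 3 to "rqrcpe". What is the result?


Caesar cipher: shift "rqrcpe" by 3
  'r' (pos 17) + 3 = pos 20 = 'u'
  'q' (pos 16) + 3 = pos 19 = 't'
  'r' (pos 17) + 3 = pos 20 = 'u'
  'c' (pos 2) + 3 = pos 5 = 'f'
  'p' (pos 15) + 3 = pos 18 = 's'
  'e' (pos 4) + 3 = pos 7 = 'h'
Result: utufsh

utufsh


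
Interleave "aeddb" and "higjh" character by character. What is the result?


Interleaving "aeddb" and "higjh":
  Position 0: 'a' from first, 'h' from second => "ah"
  Position 1: 'e' from first, 'i' from second => "ei"
  Position 2: 'd' from first, 'g' from second => "dg"
  Position 3: 'd' from first, 'j' from second => "dj"
  Position 4: 'b' from first, 'h' from second => "bh"
Result: aheidgdjbh

aheidgdjbh


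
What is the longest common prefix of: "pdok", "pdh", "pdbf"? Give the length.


Words: pdok, pdh, pdbf
  Position 0: all 'p' => match
  Position 1: all 'd' => match
  Position 2: ('o', 'h', 'b') => mismatch, stop
LCP = "pd" (length 2)

2


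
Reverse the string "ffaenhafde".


Input: ffaenhafde
Reading characters right to left:
  Position 9: 'e'
  Position 8: 'd'
  Position 7: 'f'
  Position 6: 'a'
  Position 5: 'h'
  Position 4: 'n'
  Position 3: 'e'
  Position 2: 'a'
  Position 1: 'f'
  Position 0: 'f'
Reversed: edfahneaff

edfahneaff


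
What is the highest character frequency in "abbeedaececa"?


Input: abbeedaececa
Character counts:
  'a': 3
  'b': 2
  'c': 2
  'd': 1
  'e': 4
Maximum frequency: 4

4


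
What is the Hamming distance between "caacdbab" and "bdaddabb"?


Comparing "caacdbab" and "bdaddabb" position by position:
  Position 0: 'c' vs 'b' => differ
  Position 1: 'a' vs 'd' => differ
  Position 2: 'a' vs 'a' => same
  Position 3: 'c' vs 'd' => differ
  Position 4: 'd' vs 'd' => same
  Position 5: 'b' vs 'a' => differ
  Position 6: 'a' vs 'b' => differ
  Position 7: 'b' vs 'b' => same
Total differences (Hamming distance): 5

5


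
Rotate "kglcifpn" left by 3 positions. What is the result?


Input: "kglcifpn", rotate left by 3
First 3 characters: "kgl"
Remaining characters: "cifpn"
Concatenate remaining + first: "cifpn" + "kgl" = "cifpnkgl"

cifpnkgl


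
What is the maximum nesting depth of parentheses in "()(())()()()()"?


Input: "()(())()()()()"
Tracking depth:
  Position 0 '(': depth becomes 1
  Position 1 ')': depth becomes 0
  Position 2 '(': depth becomes 1
  Position 3 '(': depth becomes 2
  Position 4 ')': depth becomes 1
  Position 5 ')': depth becomes 0
  Position 6 '(': depth becomes 1
  Position 7 ')': depth becomes 0
  Position 8 '(': depth becomes 1
  Position 9 ')': depth becomes 0
  Position 10 '(': depth becomes 1
  Position 11 ')': depth becomes 0
  Position 12 '(': depth becomes 1
  Position 13 ')': depth becomes 0
Maximum depth reached: 2

2


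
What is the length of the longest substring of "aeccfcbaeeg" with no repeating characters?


Input: "aeccfcbaeeg"
Sliding window (track last position of each char):
  Position 0 ('a'): window [0,0] length 1 -- new best
  Position 1 ('e'): window [0,1] length 2 -- new best
  Position 2 ('c'): window [0,2] length 3 -- new best
  Position 3 ('c'): repeat (last at 2), move window start to 3
  Position 3 ('c'): window [3,3] length 1
  Position 4 ('f'): window [3,4] length 2
  Position 5 ('c'): repeat (last at 3), move window start to 4
  Position 5 ('c'): window [4,5] length 2
  Position 6 ('b'): window [4,6] length 3
  Position 7 ('a'): window [4,7] length 4 -- new best
  Position 8 ('e'): window [4,8] length 5 -- new best
  Position 9 ('e'): repeat (last at 8), move window start to 9
  Position 9 ('e'): window [9,9] length 1
  Position 10 ('g'): window [9,10] length 2
Longest substring with no repeats: "fcbae" with length 5

5


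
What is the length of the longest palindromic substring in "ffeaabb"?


Input: "ffeaabb"
Checking substrings for palindromes:
  [0:2] "ff" (len 2) => palindrome
  [3:5] "aa" (len 2) => palindrome
  [5:7] "bb" (len 2) => palindrome
Longest palindromic substring: "ff" with length 2

2


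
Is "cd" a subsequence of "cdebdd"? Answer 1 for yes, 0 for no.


Check if "cd" is a subsequence of "cdebdd"
Greedy scan:
  Position 0 ('c'): matches sub[0] = 'c'
  Position 1 ('d'): matches sub[1] = 'd'
  Position 2 ('e'): no match needed
  Position 3 ('b'): no match needed
  Position 4 ('d'): no match needed
  Position 5 ('d'): no match needed
All 2 characters matched => is a subsequence

1


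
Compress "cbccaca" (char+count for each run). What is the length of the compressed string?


Input: cbccaca
Runs:
  'c' x 1 => "c1"
  'b' x 1 => "b1"
  'c' x 2 => "c2"
  'a' x 1 => "a1"
  'c' x 1 => "c1"
  'a' x 1 => "a1"
Compressed: "c1b1c2a1c1a1"
Compressed length: 12

12


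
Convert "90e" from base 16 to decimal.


Input: "90e" in base 16
Positional expansion:
  Digit '9' (value 9) x 16^2 = 2304
  Digit '0' (value 0) x 16^1 = 0
  Digit 'e' (value 14) x 16^0 = 14
Sum = 2318

2318


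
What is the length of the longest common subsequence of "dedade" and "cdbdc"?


LCS of "dedade" and "cdbdc"
DP table:
           c    d    b    d    c
      0    0    0    0    0    0
  d   0    0    1    1    1    1
  e   0    0    1    1    1    1
  d   0    0    1    1    2    2
  a   0    0    1    1    2    2
  d   0    0    1    1    2    2
  e   0    0    1    1    2    2
LCS length = dp[6][5] = 2

2


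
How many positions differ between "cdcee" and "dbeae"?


Comparing "cdcee" and "dbeae" position by position:
  Position 0: 'c' vs 'd' => DIFFER
  Position 1: 'd' vs 'b' => DIFFER
  Position 2: 'c' vs 'e' => DIFFER
  Position 3: 'e' vs 'a' => DIFFER
  Position 4: 'e' vs 'e' => same
Positions that differ: 4

4


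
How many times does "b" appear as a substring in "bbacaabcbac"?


Searching for "b" in "bbacaabcbac"
Scanning each position:
  Position 0: "b" => MATCH
  Position 1: "b" => MATCH
  Position 2: "a" => no
  Position 3: "c" => no
  Position 4: "a" => no
  Position 5: "a" => no
  Position 6: "b" => MATCH
  Position 7: "c" => no
  Position 8: "b" => MATCH
  Position 9: "a" => no
  Position 10: "c" => no
Total occurrences: 4

4


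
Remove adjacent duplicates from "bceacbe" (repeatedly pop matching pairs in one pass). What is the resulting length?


Input: bceacbe
Stack-based adjacent duplicate removal:
  Read 'b': push. Stack: b
  Read 'c': push. Stack: bc
  Read 'e': push. Stack: bce
  Read 'a': push. Stack: bcea
  Read 'c': push. Stack: bceac
  Read 'b': push. Stack: bceacb
  Read 'e': push. Stack: bceacbe
Final stack: "bceacbe" (length 7)

7


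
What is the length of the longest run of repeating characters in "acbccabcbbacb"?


Input: "acbccabcbbacb"
Scanning for longest run:
  Position 1 ('c'): new char, reset run to 1
  Position 2 ('b'): new char, reset run to 1
  Position 3 ('c'): new char, reset run to 1
  Position 4 ('c'): continues run of 'c', length=2
  Position 5 ('a'): new char, reset run to 1
  Position 6 ('b'): new char, reset run to 1
  Position 7 ('c'): new char, reset run to 1
  Position 8 ('b'): new char, reset run to 1
  Position 9 ('b'): continues run of 'b', length=2
  Position 10 ('a'): new char, reset run to 1
  Position 11 ('c'): new char, reset run to 1
  Position 12 ('b'): new char, reset run to 1
Longest run: 'c' with length 2

2


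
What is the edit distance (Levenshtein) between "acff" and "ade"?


Computing edit distance: "acff" -> "ade"
DP table:
           a    d    e
      0    1    2    3
  a   1    0    1    2
  c   2    1    1    2
  f   3    2    2    2
  f   4    3    3    3
Edit distance = dp[4][3] = 3

3


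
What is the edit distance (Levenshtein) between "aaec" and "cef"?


Computing edit distance: "aaec" -> "cef"
DP table:
           c    e    f
      0    1    2    3
  a   1    1    2    3
  a   2    2    2    3
  e   3    3    2    3
  c   4    3    3    3
Edit distance = dp[4][3] = 3

3


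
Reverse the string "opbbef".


Input: opbbef
Reading characters right to left:
  Position 5: 'f'
  Position 4: 'e'
  Position 3: 'b'
  Position 2: 'b'
  Position 1: 'p'
  Position 0: 'o'
Reversed: febbpo

febbpo


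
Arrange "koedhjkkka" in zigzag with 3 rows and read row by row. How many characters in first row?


Zigzag "koedhjkkka" into 3 rows:
Placing characters:
  'k' => row 0
  'o' => row 1
  'e' => row 2
  'd' => row 1
  'h' => row 0
  'j' => row 1
  'k' => row 2
  'k' => row 1
  'k' => row 0
  'a' => row 1
Rows:
  Row 0: "khk"
  Row 1: "odjka"
  Row 2: "ek"
First row length: 3

3


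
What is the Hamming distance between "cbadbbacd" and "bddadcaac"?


Comparing "cbadbbacd" and "bddadcaac" position by position:
  Position 0: 'c' vs 'b' => differ
  Position 1: 'b' vs 'd' => differ
  Position 2: 'a' vs 'd' => differ
  Position 3: 'd' vs 'a' => differ
  Position 4: 'b' vs 'd' => differ
  Position 5: 'b' vs 'c' => differ
  Position 6: 'a' vs 'a' => same
  Position 7: 'c' vs 'a' => differ
  Position 8: 'd' vs 'c' => differ
Total differences (Hamming distance): 8

8


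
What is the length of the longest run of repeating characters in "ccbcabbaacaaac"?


Input: "ccbcabbaacaaac"
Scanning for longest run:
  Position 1 ('c'): continues run of 'c', length=2
  Position 2 ('b'): new char, reset run to 1
  Position 3 ('c'): new char, reset run to 1
  Position 4 ('a'): new char, reset run to 1
  Position 5 ('b'): new char, reset run to 1
  Position 6 ('b'): continues run of 'b', length=2
  Position 7 ('a'): new char, reset run to 1
  Position 8 ('a'): continues run of 'a', length=2
  Position 9 ('c'): new char, reset run to 1
  Position 10 ('a'): new char, reset run to 1
  Position 11 ('a'): continues run of 'a', length=2
  Position 12 ('a'): continues run of 'a', length=3
  Position 13 ('c'): new char, reset run to 1
Longest run: 'a' with length 3

3


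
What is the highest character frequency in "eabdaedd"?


Input: eabdaedd
Character counts:
  'a': 2
  'b': 1
  'd': 3
  'e': 2
Maximum frequency: 3

3


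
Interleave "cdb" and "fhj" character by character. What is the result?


Interleaving "cdb" and "fhj":
  Position 0: 'c' from first, 'f' from second => "cf"
  Position 1: 'd' from first, 'h' from second => "dh"
  Position 2: 'b' from first, 'j' from second => "bj"
Result: cfdhbj

cfdhbj


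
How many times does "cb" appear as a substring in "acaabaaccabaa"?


Searching for "cb" in "acaabaaccabaa"
Scanning each position:
  Position 0: "ac" => no
  Position 1: "ca" => no
  Position 2: "aa" => no
  Position 3: "ab" => no
  Position 4: "ba" => no
  Position 5: "aa" => no
  Position 6: "ac" => no
  Position 7: "cc" => no
  Position 8: "ca" => no
  Position 9: "ab" => no
  Position 10: "ba" => no
  Position 11: "aa" => no
Total occurrences: 0

0


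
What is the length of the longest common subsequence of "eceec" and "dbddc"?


LCS of "eceec" and "dbddc"
DP table:
           d    b    d    d    c
      0    0    0    0    0    0
  e   0    0    0    0    0    0
  c   0    0    0    0    0    1
  e   0    0    0    0    0    1
  e   0    0    0    0    0    1
  c   0    0    0    0    0    1
LCS length = dp[5][5] = 1

1


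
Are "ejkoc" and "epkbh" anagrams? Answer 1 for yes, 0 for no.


Strings: "ejkoc", "epkbh"
Sorted first:  cejko
Sorted second: behkp
Differ at position 0: 'c' vs 'b' => not anagrams

0


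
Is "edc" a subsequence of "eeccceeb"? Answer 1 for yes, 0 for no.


Check if "edc" is a subsequence of "eeccceeb"
Greedy scan:
  Position 0 ('e'): matches sub[0] = 'e'
  Position 1 ('e'): no match needed
  Position 2 ('c'): no match needed
  Position 3 ('c'): no match needed
  Position 4 ('c'): no match needed
  Position 5 ('e'): no match needed
  Position 6 ('e'): no match needed
  Position 7 ('b'): no match needed
Only matched 1/3 characters => not a subsequence

0


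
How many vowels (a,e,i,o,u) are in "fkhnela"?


Input: fkhnela
Checking each character:
  'f' at position 0: consonant
  'k' at position 1: consonant
  'h' at position 2: consonant
  'n' at position 3: consonant
  'e' at position 4: vowel (running total: 1)
  'l' at position 5: consonant
  'a' at position 6: vowel (running total: 2)
Total vowels: 2

2


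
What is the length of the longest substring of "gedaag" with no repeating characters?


Input: "gedaag"
Sliding window (track last position of each char):
  Position 0 ('g'): window [0,0] length 1 -- new best
  Position 1 ('e'): window [0,1] length 2 -- new best
  Position 2 ('d'): window [0,2] length 3 -- new best
  Position 3 ('a'): window [0,3] length 4 -- new best
  Position 4 ('a'): repeat (last at 3), move window start to 4
  Position 4 ('a'): window [4,4] length 1
  Position 5 ('g'): window [4,5] length 2
Longest substring with no repeats: "geda" with length 4

4


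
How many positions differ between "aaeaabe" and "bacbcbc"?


Comparing "aaeaabe" and "bacbcbc" position by position:
  Position 0: 'a' vs 'b' => DIFFER
  Position 1: 'a' vs 'a' => same
  Position 2: 'e' vs 'c' => DIFFER
  Position 3: 'a' vs 'b' => DIFFER
  Position 4: 'a' vs 'c' => DIFFER
  Position 5: 'b' vs 'b' => same
  Position 6: 'e' vs 'c' => DIFFER
Positions that differ: 5

5


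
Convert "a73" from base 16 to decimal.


Input: "a73" in base 16
Positional expansion:
  Digit 'a' (value 10) x 16^2 = 2560
  Digit '7' (value 7) x 16^1 = 112
  Digit '3' (value 3) x 16^0 = 3
Sum = 2675

2675


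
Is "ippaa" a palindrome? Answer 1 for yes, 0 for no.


Input: ippaa
Reversed: aappi
  Compare pos 0 ('i') with pos 4 ('a'): MISMATCH
  Compare pos 1 ('p') with pos 3 ('a'): MISMATCH
Result: not a palindrome

0


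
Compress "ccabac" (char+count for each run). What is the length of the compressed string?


Input: ccabac
Runs:
  'c' x 2 => "c2"
  'a' x 1 => "a1"
  'b' x 1 => "b1"
  'a' x 1 => "a1"
  'c' x 1 => "c1"
Compressed: "c2a1b1a1c1"
Compressed length: 10

10


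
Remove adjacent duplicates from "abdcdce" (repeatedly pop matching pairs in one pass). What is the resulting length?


Input: abdcdce
Stack-based adjacent duplicate removal:
  Read 'a': push. Stack: a
  Read 'b': push. Stack: ab
  Read 'd': push. Stack: abd
  Read 'c': push. Stack: abdc
  Read 'd': push. Stack: abdcd
  Read 'c': push. Stack: abdcdc
  Read 'e': push. Stack: abdcdce
Final stack: "abdcdce" (length 7)

7


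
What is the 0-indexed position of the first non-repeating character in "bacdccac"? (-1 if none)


Input: bacdccac
Character frequencies:
  'a': 2
  'b': 1
  'c': 4
  'd': 1
Scanning left to right for freq == 1:
  Position 0 ('b'): unique! => answer = 0

0


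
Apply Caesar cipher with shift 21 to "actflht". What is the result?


Caesar cipher: shift "actflht" by 21
  'a' (pos 0) + 21 = pos 21 = 'v'
  'c' (pos 2) + 21 = pos 23 = 'x'
  't' (pos 19) + 21 = pos 14 = 'o'
  'f' (pos 5) + 21 = pos 0 = 'a'
  'l' (pos 11) + 21 = pos 6 = 'g'
  'h' (pos 7) + 21 = pos 2 = 'c'
  't' (pos 19) + 21 = pos 14 = 'o'
Result: vxoagco

vxoagco


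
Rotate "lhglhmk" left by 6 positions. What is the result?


Input: "lhglhmk", rotate left by 6
First 6 characters: "lhglhm"
Remaining characters: "k"
Concatenate remaining + first: "k" + "lhglhm" = "klhglhm"

klhglhm


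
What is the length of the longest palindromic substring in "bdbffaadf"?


Input: "bdbffaadf"
Checking substrings for palindromes:
  [0:3] "bdb" (len 3) => palindrome
  [3:5] "ff" (len 2) => palindrome
  [5:7] "aa" (len 2) => palindrome
Longest palindromic substring: "bdb" with length 3

3


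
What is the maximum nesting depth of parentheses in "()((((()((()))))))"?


Input: "()((((()((()))))))"
Tracking depth:
  Position 0 '(': depth becomes 1
  Position 1 ')': depth becomes 0
  Position 2 '(': depth becomes 1
  Position 3 '(': depth becomes 2
  Position 4 '(': depth becomes 3
  Position 5 '(': depth becomes 4
  Position 6 '(': depth becomes 5
  Position 7 ')': depth becomes 4
  Position 8 '(': depth becomes 5
  Position 9 '(': depth becomes 6
  Position 10 '(': depth becomes 7
  Position 11 ')': depth becomes 6
  Position 12 ')': depth becomes 5
  Position 13 ')': depth becomes 4
  Position 14 ')': depth becomes 3
  Position 15 ')': depth becomes 2
  Position 16 ')': depth becomes 1
  Position 17 ')': depth becomes 0
Maximum depth reached: 7

7


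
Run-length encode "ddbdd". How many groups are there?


Input: ddbdd
Scanning for consecutive runs:
  Group 1: 'd' x 2 (positions 0-1)
  Group 2: 'b' x 1 (positions 2-2)
  Group 3: 'd' x 2 (positions 3-4)
Total groups: 3

3


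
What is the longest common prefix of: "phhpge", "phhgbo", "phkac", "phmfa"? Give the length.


Words: phhpge, phhgbo, phkac, phmfa
  Position 0: all 'p' => match
  Position 1: all 'h' => match
  Position 2: ('h', 'h', 'k', 'm') => mismatch, stop
LCP = "ph" (length 2)

2


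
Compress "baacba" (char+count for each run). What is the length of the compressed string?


Input: baacba
Runs:
  'b' x 1 => "b1"
  'a' x 2 => "a2"
  'c' x 1 => "c1"
  'b' x 1 => "b1"
  'a' x 1 => "a1"
Compressed: "b1a2c1b1a1"
Compressed length: 10

10


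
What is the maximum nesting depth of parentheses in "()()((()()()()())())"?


Input: "()()((()()()()())())"
Tracking depth:
  Position 0 '(': depth becomes 1
  Position 1 ')': depth becomes 0
  Position 2 '(': depth becomes 1
  Position 3 ')': depth becomes 0
  Position 4 '(': depth becomes 1
  Position 5 '(': depth becomes 2
  Position 6 '(': depth becomes 3
  Position 7 ')': depth becomes 2
  Position 8 '(': depth becomes 3
  Position 9 ')': depth becomes 2
  Position 10 '(': depth becomes 3
  Position 11 ')': depth becomes 2
  Position 12 '(': depth becomes 3
  Position 13 ')': depth becomes 2
  Position 14 '(': depth becomes 3
  Position 15 ')': depth becomes 2
  Position 16 ')': depth becomes 1
  Position 17 '(': depth becomes 2
  Position 18 ')': depth becomes 1
  Position 19 ')': depth becomes 0
Maximum depth reached: 3

3
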